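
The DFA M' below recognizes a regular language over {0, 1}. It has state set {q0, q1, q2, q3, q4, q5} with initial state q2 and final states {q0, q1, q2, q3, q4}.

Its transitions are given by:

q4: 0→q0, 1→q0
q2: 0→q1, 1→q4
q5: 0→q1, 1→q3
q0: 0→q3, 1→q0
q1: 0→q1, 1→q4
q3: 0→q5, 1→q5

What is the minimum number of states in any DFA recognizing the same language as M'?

Every state is reachable, so we keep all 6.
Initial partition by acceptance: {q0,q1,q2,q3,q4} | {q5}.
Refine {q0,q1,q2,q3,q4} on symbol 0: members go to different blocks, giving {q0,q1,q2,q4} and {q3}.
On input 0, block {q0,q1,q2,q4} splits into {q1,q2,q4} and {q0}.
Split {q1,q2,q4} by δ(·,0) → {q1,q2} and {q4}.
The partition is now stable with 5 blocks: {q1,q2} | {q5} | {q3} | {q0} | {q4}.

5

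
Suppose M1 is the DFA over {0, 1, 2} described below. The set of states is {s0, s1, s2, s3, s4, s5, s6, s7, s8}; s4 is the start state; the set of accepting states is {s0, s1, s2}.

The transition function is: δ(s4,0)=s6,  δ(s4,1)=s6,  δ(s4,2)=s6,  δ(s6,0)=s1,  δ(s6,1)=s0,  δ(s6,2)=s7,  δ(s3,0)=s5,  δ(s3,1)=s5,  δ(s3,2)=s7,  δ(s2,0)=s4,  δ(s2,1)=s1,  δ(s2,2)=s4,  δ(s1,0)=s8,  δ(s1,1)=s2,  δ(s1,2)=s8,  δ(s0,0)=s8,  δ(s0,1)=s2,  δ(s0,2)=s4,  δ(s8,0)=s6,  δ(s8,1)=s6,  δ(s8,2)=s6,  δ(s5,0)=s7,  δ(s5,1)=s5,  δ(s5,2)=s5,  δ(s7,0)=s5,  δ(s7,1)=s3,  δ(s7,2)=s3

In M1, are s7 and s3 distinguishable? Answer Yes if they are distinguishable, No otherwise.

All states are reachable from the start state.
P0 = {s0,s1,s2} | {s3,s4,s5,s6,s7,s8}.
On input 0, block {s3,s4,s5,s6,s7,s8} splits into {s3,s4,s5,s7,s8} and {s6}.
On input 0, block {s3,s4,s5,s7,s8} splits into {s3,s5,s7} and {s4,s8}.
Stable partition: {s0,s1,s2} | {s3,s5,s7} | {s6} | {s4,s8} — 4 equivalence classes.
s7 and s3 lie in the same block of the stable partition, so they are equivalent — no string distinguishes them.

No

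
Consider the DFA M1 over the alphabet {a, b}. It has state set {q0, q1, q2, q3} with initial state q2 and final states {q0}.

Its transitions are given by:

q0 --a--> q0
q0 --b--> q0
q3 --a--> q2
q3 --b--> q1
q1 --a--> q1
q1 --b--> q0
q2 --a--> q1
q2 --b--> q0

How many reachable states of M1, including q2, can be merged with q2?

Reachable states from the start: {q0,q1,q2}. Unreachable: {q3} — drop them.
Start with accepting vs non-accepting: {q0} | {q1,q2}.
Stable partition: {q0} | {q1,q2} — 2 equivalence classes.
State q2 belongs to the block {q1,q2}, which has 2 states.

2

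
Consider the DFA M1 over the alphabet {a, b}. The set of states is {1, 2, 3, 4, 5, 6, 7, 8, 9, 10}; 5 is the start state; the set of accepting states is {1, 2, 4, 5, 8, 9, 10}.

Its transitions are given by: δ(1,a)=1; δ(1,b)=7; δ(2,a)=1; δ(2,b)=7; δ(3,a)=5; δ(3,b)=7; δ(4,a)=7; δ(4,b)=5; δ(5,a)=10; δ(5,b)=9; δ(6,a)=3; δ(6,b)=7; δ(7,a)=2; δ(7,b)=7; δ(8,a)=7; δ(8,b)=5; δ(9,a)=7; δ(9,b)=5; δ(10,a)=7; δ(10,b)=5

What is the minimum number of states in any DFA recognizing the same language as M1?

Reachable states from the start: {1,2,5,7,9,10}. Unreachable: {3,4,6,8} — drop them.
P0 = {1,2,5,9,10} | {7}.
On input a, block {1,2,5,9,10} splits into {1,2,5} and {9,10}.
Split {1,2,5} by δ(·,a) → {1,2} and {5}.
No further refinement is possible. Final partition (4 blocks): {1,2} | {7} | {9,10} | {5}.

4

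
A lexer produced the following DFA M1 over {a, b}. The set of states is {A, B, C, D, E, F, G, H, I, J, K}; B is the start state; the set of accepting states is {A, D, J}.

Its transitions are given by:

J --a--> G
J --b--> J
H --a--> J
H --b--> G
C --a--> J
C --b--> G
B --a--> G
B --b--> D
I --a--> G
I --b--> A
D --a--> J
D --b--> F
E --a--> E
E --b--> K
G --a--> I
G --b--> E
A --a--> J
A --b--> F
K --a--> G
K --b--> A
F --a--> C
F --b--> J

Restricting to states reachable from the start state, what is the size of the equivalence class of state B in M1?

3

States {H} cannot be reached from the start state, so discard them.
P0 = {A,D,J} | {B,C,E,F,G,I,K}.
On input a, block {A,D,J} splits into {A,D} and {J}.
Refine {B,C,E,F,G,I,K} on symbol a: members go to different blocks, giving {B,E,F,G,I,K} and {C}.
Split {B,E,F,G,I,K} by δ(·,a) → {B,E,G,I,K} and {F}.
Refine {B,E,G,I,K} on symbol b: members go to different blocks, giving {B,I,K} and {E,G}.
Refine {E,G} on symbol a: members go to different blocks, giving {E} and {G}.
No further refinement is possible. Final partition (7 blocks): {A,D} | {B,I,K} | {J} | {C} | {F} | {E} | {G}.
State B belongs to the block {B,I,K}, which has 3 states.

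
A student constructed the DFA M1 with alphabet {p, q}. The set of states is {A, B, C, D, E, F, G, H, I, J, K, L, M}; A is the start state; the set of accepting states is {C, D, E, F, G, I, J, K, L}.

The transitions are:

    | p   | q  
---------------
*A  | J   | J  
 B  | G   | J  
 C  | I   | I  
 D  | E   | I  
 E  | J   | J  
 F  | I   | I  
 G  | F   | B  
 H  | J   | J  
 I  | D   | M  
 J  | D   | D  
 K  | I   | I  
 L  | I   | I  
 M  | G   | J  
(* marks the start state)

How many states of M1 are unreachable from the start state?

4

BFS from A reaches {A, B, D, E, F, G, I, J, M}; the 4 state(s) C, H, K, L are never visited.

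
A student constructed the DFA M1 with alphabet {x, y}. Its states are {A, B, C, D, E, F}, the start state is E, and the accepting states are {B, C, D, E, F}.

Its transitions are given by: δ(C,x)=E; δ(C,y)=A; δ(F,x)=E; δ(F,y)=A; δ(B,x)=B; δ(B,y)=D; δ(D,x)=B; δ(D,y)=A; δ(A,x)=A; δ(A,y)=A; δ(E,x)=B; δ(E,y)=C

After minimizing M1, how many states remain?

3

States {F} cannot be reached from the start state, so discard them.
Start with accepting vs non-accepting: {B,C,D,E} | {A}.
On input y, block {B,C,D,E} splits into {B,E} and {C,D}.
No further refinement is possible. Final partition (3 blocks): {B,E} | {A} | {C,D}.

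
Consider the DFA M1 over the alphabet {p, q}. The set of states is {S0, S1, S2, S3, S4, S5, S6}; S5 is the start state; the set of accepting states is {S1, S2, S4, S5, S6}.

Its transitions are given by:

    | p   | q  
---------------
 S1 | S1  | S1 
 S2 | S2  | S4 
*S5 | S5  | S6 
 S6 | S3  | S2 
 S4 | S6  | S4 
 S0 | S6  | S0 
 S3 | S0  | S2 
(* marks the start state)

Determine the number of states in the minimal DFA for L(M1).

6

Reachable states from the start: {S0,S2,S3,S4,S5,S6}. Unreachable: {S1} — drop them.
Start with accepting vs non-accepting: {S2,S4,S5,S6} | {S0,S3}.
Refine {S2,S4,S5,S6} on symbol p: members go to different blocks, giving {S2,S4,S5} and {S6}.
Refine {S2,S4,S5} on symbol p: members go to different blocks, giving {S2,S5} and {S4}.
Refine {S2,S5} on symbol q: members go to different blocks, giving {S2} and {S5}.
On input p, block {S0,S3} splits into {S0} and {S3}.
The partition is now stable with 6 blocks: {S2} | {S0} | {S6} | {S4} | {S5} | {S3}.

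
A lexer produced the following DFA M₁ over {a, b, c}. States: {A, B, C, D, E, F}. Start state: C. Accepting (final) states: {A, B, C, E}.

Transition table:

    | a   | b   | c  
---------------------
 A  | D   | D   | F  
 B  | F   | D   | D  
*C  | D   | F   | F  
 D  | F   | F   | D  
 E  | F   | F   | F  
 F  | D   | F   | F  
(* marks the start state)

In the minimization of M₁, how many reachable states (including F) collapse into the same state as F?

2

States {A,B,E} cannot be reached from the start state, so discard them.
Start with accepting vs non-accepting: {C} | {D,F}.
The partition is now stable with 2 blocks: {C} | {D,F}.
State F belongs to the block {D,F}, which has 2 states.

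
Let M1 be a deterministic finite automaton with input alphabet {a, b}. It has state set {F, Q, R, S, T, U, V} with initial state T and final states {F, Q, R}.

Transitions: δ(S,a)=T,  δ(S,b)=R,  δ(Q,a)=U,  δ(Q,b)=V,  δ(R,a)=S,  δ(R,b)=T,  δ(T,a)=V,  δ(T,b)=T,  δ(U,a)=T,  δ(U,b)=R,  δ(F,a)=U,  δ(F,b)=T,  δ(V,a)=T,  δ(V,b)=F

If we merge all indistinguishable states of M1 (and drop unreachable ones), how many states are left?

3

Reachable states from the start: {F,R,S,T,U,V}. Unreachable: {Q} — drop them.
Start with accepting vs non-accepting: {F,R} | {S,T,U,V}.
On input b, block {S,T,U,V} splits into {S,U,V} and {T}.
Stable partition: {F,R} | {S,U,V} | {T} — 3 equivalence classes.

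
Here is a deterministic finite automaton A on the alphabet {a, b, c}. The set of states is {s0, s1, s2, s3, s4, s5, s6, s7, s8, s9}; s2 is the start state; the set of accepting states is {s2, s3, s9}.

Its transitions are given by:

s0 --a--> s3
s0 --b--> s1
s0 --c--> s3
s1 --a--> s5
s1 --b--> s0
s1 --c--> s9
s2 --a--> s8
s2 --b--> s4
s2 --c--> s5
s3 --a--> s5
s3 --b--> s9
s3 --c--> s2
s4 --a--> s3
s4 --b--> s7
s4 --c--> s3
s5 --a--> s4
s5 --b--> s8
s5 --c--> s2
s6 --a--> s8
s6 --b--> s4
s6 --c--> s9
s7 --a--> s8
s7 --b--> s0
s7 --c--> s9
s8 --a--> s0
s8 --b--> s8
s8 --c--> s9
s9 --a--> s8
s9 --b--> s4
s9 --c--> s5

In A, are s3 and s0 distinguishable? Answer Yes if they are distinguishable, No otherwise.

Reachable states from the start: {s0,s1,s2,s3,s4,s5,s7,s8,s9}. Unreachable: {s6} — drop them.
Start with accepting vs non-accepting: {s2,s3,s9} | {s0,s1,s4,s5,s7,s8}.
Split {s2,s3,s9} by δ(·,b) → {s2,s9} and {s3}.
On input a, block {s0,s1,s4,s5,s7,s8} splits into {s1,s5,s7,s8} and {s0,s4}.
On input a, block {s1,s5,s7,s8} splits into {s1,s7} and {s5,s8}.
Stable partition: {s2,s9} | {s1,s7} | {s3} | {s0,s4} | {s5,s8} — 5 equivalence classes.
s3 and s0 end up in different blocks, so they are distinguishable. For instance, the string 'ε' is accepted from only s3.

Yes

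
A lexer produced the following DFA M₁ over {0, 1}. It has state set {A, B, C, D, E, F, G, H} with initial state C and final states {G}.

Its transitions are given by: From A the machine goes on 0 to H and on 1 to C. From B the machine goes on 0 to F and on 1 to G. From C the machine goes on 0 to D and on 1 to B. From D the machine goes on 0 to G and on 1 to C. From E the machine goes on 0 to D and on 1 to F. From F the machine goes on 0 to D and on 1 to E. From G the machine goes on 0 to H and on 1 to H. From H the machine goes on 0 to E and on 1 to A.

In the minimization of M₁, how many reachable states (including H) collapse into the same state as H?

1

Initial partition by acceptance: {G} | {A,B,C,D,E,F,H}.
Refine {A,B,C,D,E,F,H} on symbol 0: members go to different blocks, giving {A,B,C,E,F,H} and {D}.
On input 0, block {A,B,C,E,F,H} splits into {A,B,H} and {C,E,F}.
On input 0, block {A,B,H} splits into {B,H} and {A}.
Split {B,H} by δ(·,1) → {B} and {H}.
On input 1, block {C,E,F} splits into {E,F} and {C}.
The partition is now stable with 7 blocks: {G} | {B} | {D} | {E,F} | {A} | {H} | {C}.
State H belongs to the block {H}, which has 1 states.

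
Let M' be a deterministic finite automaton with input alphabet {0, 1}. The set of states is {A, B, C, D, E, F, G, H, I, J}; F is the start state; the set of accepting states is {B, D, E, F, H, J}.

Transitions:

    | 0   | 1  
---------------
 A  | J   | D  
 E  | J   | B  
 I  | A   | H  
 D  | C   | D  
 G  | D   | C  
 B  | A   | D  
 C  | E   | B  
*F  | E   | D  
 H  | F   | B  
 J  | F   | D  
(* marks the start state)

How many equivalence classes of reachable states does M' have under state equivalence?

States {G,H,I} cannot be reached from the start state, so discard them.
Initial partition by acceptance: {B,D,E,F,J} | {A,C}.
On input 0, block {B,D,E,F,J} splits into {E,F,J} and {B,D}.
The partition is now stable with 3 blocks: {E,F,J} | {A,C} | {B,D}.

3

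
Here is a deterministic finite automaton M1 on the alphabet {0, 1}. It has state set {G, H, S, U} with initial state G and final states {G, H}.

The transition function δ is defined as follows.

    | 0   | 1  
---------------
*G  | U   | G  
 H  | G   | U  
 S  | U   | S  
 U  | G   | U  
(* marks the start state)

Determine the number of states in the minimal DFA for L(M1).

2

Reachable states from the start: {G,U}. Unreachable: {H,S} — drop them.
Start with accepting vs non-accepting: {G} | {U}.
No further refinement is possible. Final partition (2 blocks): {G} | {U}.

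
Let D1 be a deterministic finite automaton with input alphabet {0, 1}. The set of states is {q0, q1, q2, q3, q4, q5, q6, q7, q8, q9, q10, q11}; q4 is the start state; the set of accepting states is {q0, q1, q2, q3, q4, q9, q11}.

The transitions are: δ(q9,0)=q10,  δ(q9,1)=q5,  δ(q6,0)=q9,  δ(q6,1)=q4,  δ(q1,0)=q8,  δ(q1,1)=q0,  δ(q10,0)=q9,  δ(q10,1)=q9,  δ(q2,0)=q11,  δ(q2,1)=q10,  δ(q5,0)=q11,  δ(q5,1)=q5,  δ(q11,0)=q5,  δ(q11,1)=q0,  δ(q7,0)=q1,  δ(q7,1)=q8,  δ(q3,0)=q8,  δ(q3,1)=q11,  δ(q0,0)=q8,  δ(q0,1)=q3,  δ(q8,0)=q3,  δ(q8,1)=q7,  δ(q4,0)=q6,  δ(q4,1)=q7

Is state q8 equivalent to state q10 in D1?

First remove the unreachable states {q2}; 11 states remain.
Start with accepting vs non-accepting: {q0,q1,q3,q4,q9,q11} | {q5,q6,q7,q8,q10}.
Split {q0,q1,q3,q4,q9,q11} by δ(·,1) → {q0,q1,q3,q11} and {q4,q9}.
On input 0, block {q5,q6,q7,q8,q10} splits into {q5,q7,q8} and {q6,q10}.
No further refinement is possible. Final partition (4 blocks): {q0,q1,q3,q11} | {q5,q7,q8} | {q4,q9} | {q6,q10}.
q8 and q10 end up in different blocks, so they are distinguishable. For instance, the string '1' is accepted from only q10.

No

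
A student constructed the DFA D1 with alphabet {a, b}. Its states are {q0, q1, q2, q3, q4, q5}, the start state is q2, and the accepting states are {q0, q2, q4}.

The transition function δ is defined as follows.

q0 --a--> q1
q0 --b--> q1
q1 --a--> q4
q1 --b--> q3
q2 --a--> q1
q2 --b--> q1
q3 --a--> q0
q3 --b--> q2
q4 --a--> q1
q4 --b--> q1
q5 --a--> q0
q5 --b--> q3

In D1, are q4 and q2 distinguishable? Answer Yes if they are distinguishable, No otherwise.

First remove the unreachable states {q5}; 5 states remain.
Initial partition by acceptance: {q0,q2,q4} | {q1,q3}.
Refine {q1,q3} on symbol b: members go to different blocks, giving {q1} and {q3}.
No further refinement is possible. Final partition (3 blocks): {q0,q2,q4} | {q1} | {q3}.
q4 and q2 lie in the same block of the stable partition, so they are equivalent — no string distinguishes them.

No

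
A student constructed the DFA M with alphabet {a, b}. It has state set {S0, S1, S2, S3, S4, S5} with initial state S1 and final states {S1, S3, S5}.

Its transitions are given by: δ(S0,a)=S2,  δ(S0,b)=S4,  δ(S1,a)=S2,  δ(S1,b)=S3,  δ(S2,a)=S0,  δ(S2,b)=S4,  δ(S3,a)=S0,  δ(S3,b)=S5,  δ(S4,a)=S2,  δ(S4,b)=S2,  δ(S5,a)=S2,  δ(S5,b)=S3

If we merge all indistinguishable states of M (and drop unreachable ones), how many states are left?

All states are reachable from the start state.
P0 = {S1,S3,S5} | {S0,S2,S4}.
No further refinement is possible. Final partition (2 blocks): {S1,S3,S5} | {S0,S2,S4}.

2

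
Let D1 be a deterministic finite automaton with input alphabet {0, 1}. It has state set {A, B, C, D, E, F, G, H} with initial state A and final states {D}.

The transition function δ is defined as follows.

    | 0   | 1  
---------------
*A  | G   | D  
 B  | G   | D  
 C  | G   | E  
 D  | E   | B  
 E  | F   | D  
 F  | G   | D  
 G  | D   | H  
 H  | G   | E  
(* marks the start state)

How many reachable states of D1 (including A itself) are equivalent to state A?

3

First remove the unreachable states {C}; 7 states remain.
P0 = {D} | {A,B,E,F,G,H}.
On input 0, block {A,B,E,F,G,H} splits into {A,B,E,F,H} and {G}.
Split {A,B,E,F,H} by δ(·,0) → {A,B,F,H} and {E}.
Refine {A,B,F,H} on symbol 1: members go to different blocks, giving {A,B,F} and {H}.
No further refinement is possible. Final partition (5 blocks): {D} | {A,B,F} | {G} | {E} | {H}.
State A belongs to the block {A,B,F}, which has 3 states.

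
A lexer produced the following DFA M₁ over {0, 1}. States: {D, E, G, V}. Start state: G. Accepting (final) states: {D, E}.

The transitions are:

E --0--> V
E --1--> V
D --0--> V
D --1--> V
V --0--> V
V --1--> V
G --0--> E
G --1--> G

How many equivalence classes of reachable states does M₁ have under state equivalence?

3

States {D} cannot be reached from the start state, so discard them.
Start with accepting vs non-accepting: {E} | {G,V}.
Refine {G,V} on symbol 0: members go to different blocks, giving {V} and {G}.
No further refinement is possible. Final partition (3 blocks): {E} | {V} | {G}.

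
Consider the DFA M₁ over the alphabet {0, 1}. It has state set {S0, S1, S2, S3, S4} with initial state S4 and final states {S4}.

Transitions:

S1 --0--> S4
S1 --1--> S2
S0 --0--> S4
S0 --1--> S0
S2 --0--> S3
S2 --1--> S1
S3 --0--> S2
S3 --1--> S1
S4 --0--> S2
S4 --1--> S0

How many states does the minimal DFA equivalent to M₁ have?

P0 = {S4} | {S0,S1,S2,S3}.
Split {S0,S1,S2,S3} by δ(·,0) → {S0,S1} and {S2,S3}.
Split {S0,S1} by δ(·,1) → {S0} and {S1}.
The partition is now stable with 4 blocks: {S4} | {S0} | {S2,S3} | {S1}.

4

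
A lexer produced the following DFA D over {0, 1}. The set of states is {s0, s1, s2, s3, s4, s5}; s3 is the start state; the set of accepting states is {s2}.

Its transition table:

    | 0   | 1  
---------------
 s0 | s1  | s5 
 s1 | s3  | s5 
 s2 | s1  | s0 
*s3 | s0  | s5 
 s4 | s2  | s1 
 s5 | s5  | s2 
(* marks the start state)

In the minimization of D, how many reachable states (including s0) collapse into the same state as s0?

First remove the unreachable states {s4}; 5 states remain.
Initial partition by acceptance: {s2} | {s0,s1,s3,s5}.
On input 1, block {s0,s1,s3,s5} splits into {s0,s1,s3} and {s5}.
Stable partition: {s2} | {s0,s1,s3} | {s5} — 3 equivalence classes.
State s0 belongs to the block {s0,s1,s3}, which has 3 states.

3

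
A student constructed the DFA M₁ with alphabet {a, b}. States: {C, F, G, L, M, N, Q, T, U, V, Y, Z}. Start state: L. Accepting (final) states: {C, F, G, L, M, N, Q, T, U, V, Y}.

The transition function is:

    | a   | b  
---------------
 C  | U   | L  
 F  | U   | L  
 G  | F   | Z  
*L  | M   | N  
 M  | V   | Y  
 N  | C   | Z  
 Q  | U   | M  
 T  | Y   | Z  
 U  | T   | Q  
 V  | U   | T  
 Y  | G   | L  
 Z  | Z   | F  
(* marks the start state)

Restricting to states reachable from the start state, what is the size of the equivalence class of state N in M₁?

2

All states are reachable from the start state.
Start with accepting vs non-accepting: {C,F,G,L,M,N,Q,T,U,V,Y} | {Z}.
On input b, block {C,F,G,L,M,N,Q,T,U,V,Y} splits into {C,F,L,M,Q,U,V,Y} and {G,N,T}.
Refine {C,F,L,M,Q,U,V,Y} on symbol a: members go to different blocks, giving {C,F,L,M,Q,V} and {U,Y}.
Refine {C,F,L,M,Q,V} on symbol a: members go to different blocks, giving {C,F,Q,V} and {L,M}.
Split {C,F,Q,V} by δ(·,b) → {C,F,Q} and {V}.
Refine {G,N,T} on symbol a: members go to different blocks, giving {G,N} and {T}.
On input a, block {U,Y} splits into {Y} and {U}.
Split {L,M} by δ(·,a) → {L} and {M}.
On input b, block {C,F,Q} splits into {C,F} and {Q}.
No further refinement is possible. Final partition (10 blocks): {C,F} | {Z} | {G,N} | {Y} | {L} | {V} | {T} | {U} | {M} | {Q}.
State N belongs to the block {G,N}, which has 2 states.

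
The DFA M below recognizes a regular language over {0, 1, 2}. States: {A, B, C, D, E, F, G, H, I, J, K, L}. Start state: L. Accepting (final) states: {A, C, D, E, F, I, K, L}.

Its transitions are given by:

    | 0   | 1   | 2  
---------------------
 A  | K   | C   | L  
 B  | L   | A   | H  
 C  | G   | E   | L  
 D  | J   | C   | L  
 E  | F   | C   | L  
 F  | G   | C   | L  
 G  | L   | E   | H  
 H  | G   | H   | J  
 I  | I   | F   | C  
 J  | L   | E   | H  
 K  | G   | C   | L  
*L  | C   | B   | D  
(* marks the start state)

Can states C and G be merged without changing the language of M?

No

First remove the unreachable states {I}; 11 states remain.
P0 = {A,C,D,E,F,K,L} | {B,G,H,J}.
On input 0, block {A,C,D,E,F,K,L} splits into {C,D,F,K} and {A,E,L}.
On input 1, block {C,D,F,K} splits into {D,F,K} and {C}.
Split {B,G,H,J} by δ(·,0) → {B,G,J} and {H}.
Refine {A,E,L} on symbol 0: members go to different blocks, giving {A,E} and {L}.
No further refinement is possible. Final partition (6 blocks): {D,F,K} | {B,G,J} | {A,E} | {C} | {H} | {L}.
C and G end up in different blocks, so they are distinguishable. For instance, the string 'ε' is accepted from only C.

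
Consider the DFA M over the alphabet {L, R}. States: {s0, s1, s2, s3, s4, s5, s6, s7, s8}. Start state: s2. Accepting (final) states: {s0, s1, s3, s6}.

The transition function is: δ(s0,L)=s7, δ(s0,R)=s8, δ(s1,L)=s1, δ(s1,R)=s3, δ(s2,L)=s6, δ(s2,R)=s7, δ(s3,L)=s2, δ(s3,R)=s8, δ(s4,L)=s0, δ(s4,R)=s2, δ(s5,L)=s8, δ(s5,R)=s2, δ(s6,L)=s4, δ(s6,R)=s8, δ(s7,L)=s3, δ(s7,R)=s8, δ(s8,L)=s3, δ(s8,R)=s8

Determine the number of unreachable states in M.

Starting at s2 and following transitions, the reachable set is {s0, s2, s3, s4, s6, s7, s8}. That leaves s1, s5 unreachable — 2 in total.

2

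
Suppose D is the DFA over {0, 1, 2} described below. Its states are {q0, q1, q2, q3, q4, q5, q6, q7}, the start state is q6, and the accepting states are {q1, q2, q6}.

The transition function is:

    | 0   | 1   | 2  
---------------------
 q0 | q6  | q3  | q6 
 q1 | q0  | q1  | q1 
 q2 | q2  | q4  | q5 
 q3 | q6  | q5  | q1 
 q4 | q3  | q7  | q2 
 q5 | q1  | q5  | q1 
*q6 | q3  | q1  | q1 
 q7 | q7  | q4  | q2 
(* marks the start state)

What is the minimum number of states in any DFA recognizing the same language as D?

Reachable states from the start: {q0,q1,q3,q5,q6}. Unreachable: {q2,q4,q7} — drop them.
Initial partition by acceptance: {q1,q6} | {q0,q3,q5}.
The partition is now stable with 2 blocks: {q1,q6} | {q0,q3,q5}.

2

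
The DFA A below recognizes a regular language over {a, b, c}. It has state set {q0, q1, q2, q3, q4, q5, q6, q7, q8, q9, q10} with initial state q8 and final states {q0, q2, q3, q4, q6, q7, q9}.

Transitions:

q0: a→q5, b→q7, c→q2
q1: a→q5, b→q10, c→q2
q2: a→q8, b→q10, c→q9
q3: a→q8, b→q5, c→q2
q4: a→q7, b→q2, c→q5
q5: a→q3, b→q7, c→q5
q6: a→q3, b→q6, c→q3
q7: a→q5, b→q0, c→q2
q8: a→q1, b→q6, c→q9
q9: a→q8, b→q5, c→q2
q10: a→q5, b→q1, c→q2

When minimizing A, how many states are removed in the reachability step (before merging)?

No path from q8 leads to q4; the other 10 states are all reachable.

1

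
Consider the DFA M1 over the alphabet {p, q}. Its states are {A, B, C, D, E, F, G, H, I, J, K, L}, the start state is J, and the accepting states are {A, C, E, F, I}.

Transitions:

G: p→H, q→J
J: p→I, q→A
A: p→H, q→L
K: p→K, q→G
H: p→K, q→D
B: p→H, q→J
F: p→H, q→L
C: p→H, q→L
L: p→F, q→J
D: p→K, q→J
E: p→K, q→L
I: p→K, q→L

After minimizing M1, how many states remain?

5

First remove the unreachable states {B,C,E}; 9 states remain.
Start with accepting vs non-accepting: {A,F,I} | {D,G,H,J,K,L}.
Refine {D,G,H,J,K,L} on symbol p: members go to different blocks, giving {D,G,H,K} and {J,L}.
On input q, block {D,G,H,K} splits into {D,G} and {H,K}.
On input q, block {J,L} splits into {J} and {L}.
No further refinement is possible. Final partition (5 blocks): {A,F,I} | {D,G} | {J} | {H,K} | {L}.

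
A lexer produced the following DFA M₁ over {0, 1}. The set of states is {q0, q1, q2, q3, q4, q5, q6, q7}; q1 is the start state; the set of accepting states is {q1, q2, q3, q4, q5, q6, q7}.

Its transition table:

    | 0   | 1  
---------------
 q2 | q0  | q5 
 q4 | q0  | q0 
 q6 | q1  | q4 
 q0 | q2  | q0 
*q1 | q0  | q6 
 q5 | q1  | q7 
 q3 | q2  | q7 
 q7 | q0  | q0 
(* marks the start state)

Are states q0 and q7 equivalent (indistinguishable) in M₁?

Reachable states from the start: {q0,q1,q2,q4,q5,q6,q7}. Unreachable: {q3} — drop them.
P0 = {q1,q2,q4,q5,q6,q7} | {q0}.
Split {q1,q2,q4,q5,q6,q7} by δ(·,0) → {q1,q2,q4,q7} and {q5,q6}.
Split {q1,q2,q4,q7} by δ(·,1) → {q1,q2} and {q4,q7}.
No further refinement is possible. Final partition (4 blocks): {q1,q2} | {q0} | {q5,q6} | {q4,q7}.
q0 and q7 end up in different blocks, so they are distinguishable. For instance, the string 'ε' is accepted from only q7.

No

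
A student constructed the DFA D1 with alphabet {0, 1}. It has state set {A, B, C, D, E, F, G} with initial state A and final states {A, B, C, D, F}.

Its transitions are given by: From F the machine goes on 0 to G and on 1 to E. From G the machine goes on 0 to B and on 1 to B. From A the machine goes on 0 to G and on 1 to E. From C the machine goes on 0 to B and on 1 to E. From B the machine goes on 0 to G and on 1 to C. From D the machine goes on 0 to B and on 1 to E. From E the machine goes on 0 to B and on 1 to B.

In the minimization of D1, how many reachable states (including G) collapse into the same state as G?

2

States {D,F} cannot be reached from the start state, so discard them.
P0 = {A,B,C} | {E,G}.
Split {A,B,C} by δ(·,0) → {A,B} and {C}.
Split {A,B} by δ(·,1) → {A} and {B}.
The partition is now stable with 4 blocks: {A} | {E,G} | {C} | {B}.
State G belongs to the block {E,G}, which has 2 states.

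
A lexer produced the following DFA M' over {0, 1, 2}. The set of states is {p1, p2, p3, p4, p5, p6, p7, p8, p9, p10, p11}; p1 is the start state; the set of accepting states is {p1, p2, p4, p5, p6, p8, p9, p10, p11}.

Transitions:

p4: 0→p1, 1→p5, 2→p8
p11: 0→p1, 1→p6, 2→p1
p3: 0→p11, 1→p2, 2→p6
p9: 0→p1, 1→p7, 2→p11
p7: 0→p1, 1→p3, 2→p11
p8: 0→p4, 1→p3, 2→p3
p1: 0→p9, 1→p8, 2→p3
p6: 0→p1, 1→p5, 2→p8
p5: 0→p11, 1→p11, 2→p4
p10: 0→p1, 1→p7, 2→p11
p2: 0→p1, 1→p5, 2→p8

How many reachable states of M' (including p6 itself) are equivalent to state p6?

States {p10} cannot be reached from the start state, so discard them.
Initial partition by acceptance: {p1,p2,p4,p5,p6,p8,p9,p11} | {p3,p7}.
Split {p1,p2,p4,p5,p6,p8,p9,p11} by δ(·,1) → {p1,p2,p4,p5,p6,p11} and {p8,p9}.
Split {p1,p2,p4,p5,p6,p11} by δ(·,0) → {p2,p4,p5,p6,p11} and {p1}.
On input 0, block {p2,p4,p5,p6,p11} splits into {p2,p4,p6,p11} and {p5}.
Refine {p2,p4,p6,p11} on symbol 1: members go to different blocks, giving {p2,p4,p6} and {p11}.
On input 0, block {p3,p7} splits into {p3} and {p7}.
On input 0, block {p8,p9} splits into {p8} and {p9}.
Stable partition: {p2,p4,p6} | {p3} | {p8} | {p1} | {p5} | {p11} | {p7} | {p9} — 8 equivalence classes.
The equivalence class containing p6 is {p2,p4,p6}, of size 3.

3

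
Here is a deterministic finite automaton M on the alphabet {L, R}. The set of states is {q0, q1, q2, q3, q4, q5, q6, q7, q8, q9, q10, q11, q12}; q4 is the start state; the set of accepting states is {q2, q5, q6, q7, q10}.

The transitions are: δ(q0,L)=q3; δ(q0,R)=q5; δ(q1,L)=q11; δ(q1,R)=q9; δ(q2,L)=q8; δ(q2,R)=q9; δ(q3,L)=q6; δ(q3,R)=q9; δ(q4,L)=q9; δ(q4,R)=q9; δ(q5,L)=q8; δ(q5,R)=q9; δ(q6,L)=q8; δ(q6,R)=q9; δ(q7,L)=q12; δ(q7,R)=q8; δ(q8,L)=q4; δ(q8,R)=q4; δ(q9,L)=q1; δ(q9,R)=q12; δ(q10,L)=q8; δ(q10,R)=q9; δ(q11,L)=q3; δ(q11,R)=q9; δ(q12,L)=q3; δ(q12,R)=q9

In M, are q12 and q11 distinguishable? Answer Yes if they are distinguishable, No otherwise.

First remove the unreachable states {q0,q2,q5,q7,q10}; 8 states remain.
P0 = {q6} | {q1,q3,q4,q8,q9,q11,q12}.
On input L, block {q1,q3,q4,q8,q9,q11,q12} splits into {q1,q4,q8,q9,q11,q12} and {q3}.
Split {q1,q4,q8,q9,q11,q12} by δ(·,L) → {q1,q4,q8,q9} and {q11,q12}.
On input L, block {q1,q4,q8,q9} splits into {q4,q8,q9} and {q1}.
Refine {q4,q8,q9} on symbol L: members go to different blocks, giving {q4,q8} and {q9}.
On input L, block {q4,q8} splits into {q4} and {q8}.
Stable partition: {q6} | {q4} | {q3} | {q11,q12} | {q1} | {q9} | {q8} — 7 equivalence classes.
q12 and q11 lie in the same block of the stable partition, so they are equivalent — no string distinguishes them.

No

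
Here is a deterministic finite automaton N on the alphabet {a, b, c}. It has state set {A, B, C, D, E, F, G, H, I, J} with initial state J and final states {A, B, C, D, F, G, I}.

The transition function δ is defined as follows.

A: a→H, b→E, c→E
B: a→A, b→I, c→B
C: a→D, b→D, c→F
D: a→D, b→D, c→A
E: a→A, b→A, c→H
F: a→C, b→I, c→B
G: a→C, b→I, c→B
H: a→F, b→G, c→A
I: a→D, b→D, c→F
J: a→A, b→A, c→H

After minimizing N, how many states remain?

7

Every state is reachable, so we keep all 10.
P0 = {A,B,C,D,F,G,I} | {E,H,J}.
Refine {A,B,C,D,F,G,I} on symbol a: members go to different blocks, giving {B,C,D,F,G,I} and {A}.
On input a, block {B,C,D,F,G,I} splits into {C,D,F,G,I} and {B}.
Refine {C,D,F,G,I} on symbol c: members go to different blocks, giving {C,I} and {F,G} and {D}.
Refine {E,H,J} on symbol a: members go to different blocks, giving {E,J} and {H}.
Stable partition: {C,I} | {E,J} | {A} | {B} | {F,G} | {D} | {H} — 7 equivalence classes.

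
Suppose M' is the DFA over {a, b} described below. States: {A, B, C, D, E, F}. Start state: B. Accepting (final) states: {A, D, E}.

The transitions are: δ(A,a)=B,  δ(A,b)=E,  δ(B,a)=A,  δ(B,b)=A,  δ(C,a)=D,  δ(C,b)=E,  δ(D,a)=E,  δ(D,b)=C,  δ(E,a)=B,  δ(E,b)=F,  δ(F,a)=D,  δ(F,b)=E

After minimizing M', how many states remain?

5

Initial partition by acceptance: {A,D,E} | {B,C,F}.
On input a, block {A,D,E} splits into {A,E} and {D}.
Refine {A,E} on symbol b: members go to different blocks, giving {A} and {E}.
Split {B,C,F} by δ(·,a) → {C,F} and {B}.
Stable partition: {A} | {C,F} | {D} | {E} | {B} — 5 equivalence classes.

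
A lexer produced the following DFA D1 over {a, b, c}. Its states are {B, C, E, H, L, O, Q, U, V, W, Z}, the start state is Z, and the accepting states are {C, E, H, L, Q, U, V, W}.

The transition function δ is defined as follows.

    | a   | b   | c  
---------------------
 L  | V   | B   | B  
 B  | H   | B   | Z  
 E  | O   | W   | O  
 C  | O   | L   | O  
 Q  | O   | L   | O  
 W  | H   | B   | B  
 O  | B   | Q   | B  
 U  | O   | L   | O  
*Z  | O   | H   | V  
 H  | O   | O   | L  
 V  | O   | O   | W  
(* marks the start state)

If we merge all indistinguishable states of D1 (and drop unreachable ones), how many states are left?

States {C,E,U} cannot be reached from the start state, so discard them.
Initial partition by acceptance: {H,L,Q,V,W} | {B,O,Z}.
On input a, block {H,L,Q,V,W} splits into {H,Q,V} and {L,W}.
Split {H,Q,V} by δ(·,b) → {H,V} and {Q}.
Split {B,O,Z} by δ(·,a) → {O,Z} and {B}.
Split {O,Z} by δ(·,a) → {Z} and {O}.
No further refinement is possible. Final partition (6 blocks): {H,V} | {Z} | {L,W} | {Q} | {B} | {O}.

6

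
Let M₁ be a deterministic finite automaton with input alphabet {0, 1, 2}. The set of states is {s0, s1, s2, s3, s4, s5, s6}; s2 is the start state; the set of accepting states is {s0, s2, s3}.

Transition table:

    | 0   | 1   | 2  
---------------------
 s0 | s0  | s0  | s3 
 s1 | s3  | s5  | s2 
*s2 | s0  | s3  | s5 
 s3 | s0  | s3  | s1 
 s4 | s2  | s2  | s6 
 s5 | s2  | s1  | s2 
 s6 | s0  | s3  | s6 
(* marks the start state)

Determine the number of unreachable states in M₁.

Starting at s2 and following transitions, the reachable set is {s0, s1, s2, s3, s5}. That leaves s4, s6 unreachable — 2 in total.

2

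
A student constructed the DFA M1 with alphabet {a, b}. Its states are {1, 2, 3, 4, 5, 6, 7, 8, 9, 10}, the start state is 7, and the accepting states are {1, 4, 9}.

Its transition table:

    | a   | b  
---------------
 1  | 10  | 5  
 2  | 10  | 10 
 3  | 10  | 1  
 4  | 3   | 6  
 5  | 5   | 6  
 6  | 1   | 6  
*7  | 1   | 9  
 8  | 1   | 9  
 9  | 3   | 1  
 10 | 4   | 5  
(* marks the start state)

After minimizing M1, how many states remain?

First remove the unreachable states {2,8}; 8 states remain.
P0 = {1,4,9} | {3,5,6,7,10}.
Split {1,4,9} by δ(·,b) → {1,4} and {9}.
Refine {3,5,6,7,10} on symbol a: members go to different blocks, giving {6,7,10} and {3,5}.
On input a, block {1,4} splits into {1} and {4}.
Split {6,7,10} by δ(·,a) → {6,7} and {10}.
On input b, block {6,7} splits into {6} and {7}.
Split {3,5} by δ(·,a) → {3} and {5}.
Stable partition: {1} | {6} | {9} | {3} | {4} | {10} | {7} | {5} — 8 equivalence classes.

8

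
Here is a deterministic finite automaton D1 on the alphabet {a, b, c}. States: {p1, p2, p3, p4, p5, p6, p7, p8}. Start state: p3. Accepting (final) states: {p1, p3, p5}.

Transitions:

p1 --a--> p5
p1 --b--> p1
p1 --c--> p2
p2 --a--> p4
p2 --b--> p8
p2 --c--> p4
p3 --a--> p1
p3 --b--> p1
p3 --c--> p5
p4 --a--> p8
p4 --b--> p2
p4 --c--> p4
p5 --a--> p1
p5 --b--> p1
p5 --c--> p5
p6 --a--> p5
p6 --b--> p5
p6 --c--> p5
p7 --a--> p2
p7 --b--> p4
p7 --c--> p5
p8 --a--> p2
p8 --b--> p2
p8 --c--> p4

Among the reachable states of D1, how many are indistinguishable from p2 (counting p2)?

3

Reachable states from the start: {p1,p2,p3,p4,p5,p8}. Unreachable: {p6,p7} — drop them.
Start with accepting vs non-accepting: {p1,p3,p5} | {p2,p4,p8}.
On input c, block {p1,p3,p5} splits into {p3,p5} and {p1}.
Stable partition: {p3,p5} | {p2,p4,p8} | {p1} — 3 equivalence classes.
State p2 belongs to the block {p2,p4,p8}, which has 3 states.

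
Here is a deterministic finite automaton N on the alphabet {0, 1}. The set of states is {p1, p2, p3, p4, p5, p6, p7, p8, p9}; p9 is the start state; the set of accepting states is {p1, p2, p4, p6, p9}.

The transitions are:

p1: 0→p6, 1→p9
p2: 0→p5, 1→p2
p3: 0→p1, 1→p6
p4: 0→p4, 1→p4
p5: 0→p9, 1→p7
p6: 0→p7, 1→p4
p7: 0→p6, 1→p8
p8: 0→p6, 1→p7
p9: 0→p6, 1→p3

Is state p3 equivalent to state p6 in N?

No

States {p2,p5} cannot be reached from the start state, so discard them.
Start with accepting vs non-accepting: {p1,p4,p6,p9} | {p3,p7,p8}.
Refine {p1,p4,p6,p9} on symbol 0: members go to different blocks, giving {p1,p4,p9} and {p6}.
Refine {p1,p4,p9} on symbol 0: members go to different blocks, giving {p1,p9} and {p4}.
Refine {p1,p9} on symbol 1: members go to different blocks, giving {p1} and {p9}.
On input 0, block {p3,p7,p8} splits into {p7,p8} and {p3}.
Stable partition: {p1} | {p7,p8} | {p6} | {p4} | {p9} | {p3} — 6 equivalence classes.
p3 and p6 end up in different blocks, so they are distinguishable. For instance, the string 'ε' is accepted from only p6.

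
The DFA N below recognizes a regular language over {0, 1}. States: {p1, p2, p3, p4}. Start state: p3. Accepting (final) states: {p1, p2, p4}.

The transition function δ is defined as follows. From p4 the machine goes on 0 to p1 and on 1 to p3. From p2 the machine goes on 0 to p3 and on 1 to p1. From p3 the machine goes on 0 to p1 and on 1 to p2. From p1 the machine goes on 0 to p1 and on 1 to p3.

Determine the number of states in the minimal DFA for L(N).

3

First remove the unreachable states {p4}; 3 states remain.
P0 = {p1,p2} | {p3}.
Refine {p1,p2} on symbol 0: members go to different blocks, giving {p1} and {p2}.
Stable partition: {p1} | {p3} | {p2} — 3 equivalence classes.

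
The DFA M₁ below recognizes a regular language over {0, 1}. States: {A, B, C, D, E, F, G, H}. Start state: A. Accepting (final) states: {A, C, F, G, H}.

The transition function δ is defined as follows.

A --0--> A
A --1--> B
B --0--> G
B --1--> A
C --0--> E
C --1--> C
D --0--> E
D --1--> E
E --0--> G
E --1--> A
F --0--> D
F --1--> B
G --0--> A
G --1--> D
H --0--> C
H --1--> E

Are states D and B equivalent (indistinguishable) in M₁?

States {C,F,H} cannot be reached from the start state, so discard them.
P0 = {A,G} | {B,D,E}.
On input 0, block {B,D,E} splits into {B,E} and {D}.
Refine {A,G} on symbol 1: members go to different blocks, giving {A} and {G}.
The partition is now stable with 4 blocks: {A} | {B,E} | {D} | {G}.
D and B end up in different blocks, so they are distinguishable. For instance, the string '0' is accepted from only B.

No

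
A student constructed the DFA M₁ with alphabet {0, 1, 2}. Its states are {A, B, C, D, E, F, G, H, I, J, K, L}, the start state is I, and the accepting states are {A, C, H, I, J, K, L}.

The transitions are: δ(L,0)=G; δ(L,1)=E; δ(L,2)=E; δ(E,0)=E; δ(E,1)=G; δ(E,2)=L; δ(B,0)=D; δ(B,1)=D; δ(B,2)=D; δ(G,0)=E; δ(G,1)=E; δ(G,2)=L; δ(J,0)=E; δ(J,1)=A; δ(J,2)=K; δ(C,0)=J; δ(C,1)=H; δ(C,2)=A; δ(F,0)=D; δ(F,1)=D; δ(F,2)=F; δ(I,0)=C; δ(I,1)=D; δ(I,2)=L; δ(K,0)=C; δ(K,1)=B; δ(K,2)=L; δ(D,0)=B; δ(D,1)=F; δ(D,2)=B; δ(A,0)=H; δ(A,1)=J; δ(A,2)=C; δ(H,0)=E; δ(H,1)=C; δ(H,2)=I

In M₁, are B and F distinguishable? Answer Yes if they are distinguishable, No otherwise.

All states are reachable from the start state.
Start with accepting vs non-accepting: {A,C,H,I,J,K,L} | {B,D,E,F,G}.
Refine {A,C,H,I,J,K,L} on symbol 0: members go to different blocks, giving {A,C,I,K} and {H,J,L}.
Split {A,C,I,K} by δ(·,0) → {A,C} and {I,K}.
Refine {B,D,E,F,G} on symbol 2: members go to different blocks, giving {B,D,F} and {E,G}.
Split {H,J,L} by δ(·,1) → {H,J} and {L}.
No further refinement is possible. Final partition (6 blocks): {A,C} | {B,D,F} | {H,J} | {I,K} | {E,G} | {L}.
B and F lie in the same block of the stable partition, so they are equivalent — no string distinguishes them.

No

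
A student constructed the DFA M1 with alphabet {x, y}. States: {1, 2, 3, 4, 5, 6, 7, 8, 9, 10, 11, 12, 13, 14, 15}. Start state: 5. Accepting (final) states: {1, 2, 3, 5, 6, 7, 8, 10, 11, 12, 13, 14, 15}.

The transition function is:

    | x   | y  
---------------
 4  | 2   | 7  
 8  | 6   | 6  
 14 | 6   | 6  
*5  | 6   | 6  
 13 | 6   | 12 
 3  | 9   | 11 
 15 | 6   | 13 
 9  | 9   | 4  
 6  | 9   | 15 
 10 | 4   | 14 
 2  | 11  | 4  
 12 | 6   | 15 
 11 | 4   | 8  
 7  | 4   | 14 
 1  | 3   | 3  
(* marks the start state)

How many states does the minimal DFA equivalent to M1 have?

First remove the unreachable states {1,3,10}; 12 states remain.
P0 = {2,5,6,7,8,11,12,13,14,15} | {4,9}.
Refine {2,5,6,7,8,11,12,13,14,15} on symbol x: members go to different blocks, giving {2,5,8,12,13,14,15} and {6,7,11}.
Split {2,5,8,12,13,14,15} by δ(·,y) → {5,8,14} and {12,13,15} and {2}.
Refine {4,9} on symbol x: members go to different blocks, giving {4} and {9}.
Refine {6,7,11} on symbol x: members go to different blocks, giving {7,11} and {6}.
The partition is now stable with 7 blocks: {5,8,14} | {4} | {7,11} | {12,13,15} | {2} | {9} | {6}.

7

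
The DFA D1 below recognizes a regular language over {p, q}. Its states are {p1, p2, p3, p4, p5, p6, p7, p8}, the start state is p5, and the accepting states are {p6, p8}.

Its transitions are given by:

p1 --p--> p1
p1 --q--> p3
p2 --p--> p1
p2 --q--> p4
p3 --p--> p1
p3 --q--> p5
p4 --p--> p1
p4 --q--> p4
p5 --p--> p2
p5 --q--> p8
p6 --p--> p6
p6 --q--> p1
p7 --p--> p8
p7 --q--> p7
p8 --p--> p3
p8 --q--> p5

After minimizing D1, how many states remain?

5

Reachable states from the start: {p1,p2,p3,p4,p5,p8}. Unreachable: {p6,p7} — drop them.
P0 = {p8} | {p1,p2,p3,p4,p5}.
Split {p1,p2,p3,p4,p5} by δ(·,q) → {p1,p2,p3,p4} and {p5}.
Split {p1,p2,p3,p4} by δ(·,q) → {p1,p2,p4} and {p3}.
Split {p1,p2,p4} by δ(·,q) → {p2,p4} and {p1}.
The partition is now stable with 5 blocks: {p8} | {p2,p4} | {p5} | {p3} | {p1}.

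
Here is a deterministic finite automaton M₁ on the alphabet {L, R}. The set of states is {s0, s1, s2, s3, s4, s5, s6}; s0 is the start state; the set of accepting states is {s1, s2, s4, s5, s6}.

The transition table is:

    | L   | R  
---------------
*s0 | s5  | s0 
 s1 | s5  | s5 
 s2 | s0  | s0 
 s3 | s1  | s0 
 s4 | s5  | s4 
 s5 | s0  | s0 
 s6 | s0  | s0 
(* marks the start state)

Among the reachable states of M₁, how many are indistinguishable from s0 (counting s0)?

States {s1,s2,s3,s4,s6} cannot be reached from the start state, so discard them.
Initial partition by acceptance: {s5} | {s0}.
Stable partition: {s5} | {s0} — 2 equivalence classes.
The equivalence class containing s0 is {s0}, of size 1.

1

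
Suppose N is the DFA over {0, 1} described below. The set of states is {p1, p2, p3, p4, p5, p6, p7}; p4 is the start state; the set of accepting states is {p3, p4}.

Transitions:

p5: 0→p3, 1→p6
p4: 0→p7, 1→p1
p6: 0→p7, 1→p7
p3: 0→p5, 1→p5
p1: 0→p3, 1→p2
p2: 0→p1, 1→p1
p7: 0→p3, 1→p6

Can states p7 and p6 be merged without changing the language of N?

No

All states are reachable from the start state.
Initial partition by acceptance: {p3,p4} | {p1,p2,p5,p6,p7}.
On input 0, block {p1,p2,p5,p6,p7} splits into {p1,p5,p7} and {p2,p6}.
No further refinement is possible. Final partition (3 blocks): {p3,p4} | {p1,p5,p7} | {p2,p6}.
p7 and p6 end up in different blocks, so they are distinguishable. For instance, the string '0' is accepted from only p7.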